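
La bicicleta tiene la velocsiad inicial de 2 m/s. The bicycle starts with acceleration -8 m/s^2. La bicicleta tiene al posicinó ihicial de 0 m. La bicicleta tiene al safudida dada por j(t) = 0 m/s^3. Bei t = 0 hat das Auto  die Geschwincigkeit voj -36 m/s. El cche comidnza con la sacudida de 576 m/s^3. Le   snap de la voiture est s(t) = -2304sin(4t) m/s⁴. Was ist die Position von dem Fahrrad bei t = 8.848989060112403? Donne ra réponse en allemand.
Ausgehend von dem Ruck j(t) = 0, nehmen wir 3 Integrale. Das Integral von dem Ruck ist die Beschleunigung. Mit a(0) = -8 erhalten wir a(t) = -8. Mit ∫a(t)dt und Anwendung von v(0) = 2, finden wir v(t) = 2 - 8·t. Das Integral von der Geschwindigkeit ist die Position. Mit x(0) = 0 erhalten wir x(t) = -4·t^2 + 2·t. Mit x(t) = -4·t^2 + 2·t und Einsetzen von t = 8.848989060112403, finden wir x = -295.520451423731.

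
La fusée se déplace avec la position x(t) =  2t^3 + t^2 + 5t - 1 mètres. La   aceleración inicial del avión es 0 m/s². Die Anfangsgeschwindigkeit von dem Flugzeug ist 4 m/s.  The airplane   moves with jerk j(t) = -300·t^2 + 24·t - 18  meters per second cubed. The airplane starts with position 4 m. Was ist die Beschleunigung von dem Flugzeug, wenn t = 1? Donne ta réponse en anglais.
To solve this, we need to take 1 integral of our jerk equation j(t) = -300·t^2 + 24·t - 18. The antiderivative of jerk, with a(0) = 0, gives acceleration: a(t) = 2·t·(-50·t^2 + 6·t - 9). Using a(t) = 2·t·(-50·t^2 + 6·t - 9) and substituting t = 1, we find a = -106.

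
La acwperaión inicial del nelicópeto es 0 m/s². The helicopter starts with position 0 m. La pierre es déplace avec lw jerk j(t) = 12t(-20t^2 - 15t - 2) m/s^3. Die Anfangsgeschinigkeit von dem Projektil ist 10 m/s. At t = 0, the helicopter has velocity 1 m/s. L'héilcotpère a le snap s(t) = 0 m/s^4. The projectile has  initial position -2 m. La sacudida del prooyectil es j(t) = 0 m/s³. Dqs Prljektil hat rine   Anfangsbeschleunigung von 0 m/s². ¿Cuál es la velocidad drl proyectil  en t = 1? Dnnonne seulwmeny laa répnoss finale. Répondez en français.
v(1) = 10.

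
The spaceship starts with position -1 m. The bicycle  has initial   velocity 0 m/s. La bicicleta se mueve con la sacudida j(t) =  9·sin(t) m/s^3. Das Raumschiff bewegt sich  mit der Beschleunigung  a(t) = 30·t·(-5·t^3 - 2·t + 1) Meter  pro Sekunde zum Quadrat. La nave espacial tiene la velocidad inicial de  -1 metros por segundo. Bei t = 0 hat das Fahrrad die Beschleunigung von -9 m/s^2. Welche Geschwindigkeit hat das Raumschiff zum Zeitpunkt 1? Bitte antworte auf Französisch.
Nous devons intégrer notre équation de l'accélération a(t) = 30·t·(-5·t^3 - 2·t + 1) 1 fois. L'intégrale de l'accélération est la vitesse. En utilisant v(0) = -1, nous obtenons v(t) = -30·t^5 - 20·t^3 + 15·t^2 - 1. En utilisant v(t) = -30·t^5 - 20·t^3 + 15·t^2 - 1 et en substituant t = 1, nous trouvons v = -36.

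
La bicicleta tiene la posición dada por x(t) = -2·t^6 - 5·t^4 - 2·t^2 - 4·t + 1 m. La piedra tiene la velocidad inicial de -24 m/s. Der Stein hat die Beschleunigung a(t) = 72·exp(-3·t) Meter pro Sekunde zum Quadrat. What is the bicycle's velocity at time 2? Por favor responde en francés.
Nous devons dériver notre équation de la position x(t) = -2·t^6 - 5·t^4 - 2·t^2 - 4·t + 1 1 fois. En prenant d/dt de x(t), nous trouvons v(t) = -12·t^5 - 20·t^3 - 4·t - 4. Nous avons la vitesse v(t) = -12·t^5 - 20·t^3 - 4·t - 4. En substituant t = 2: v(2) = -556.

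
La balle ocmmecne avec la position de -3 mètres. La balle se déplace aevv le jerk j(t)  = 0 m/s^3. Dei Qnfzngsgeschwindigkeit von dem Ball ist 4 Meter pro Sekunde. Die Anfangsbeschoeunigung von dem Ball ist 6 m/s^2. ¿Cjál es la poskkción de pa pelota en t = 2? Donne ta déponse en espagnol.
Necesitamos integrar nuestra ecuación de la sacudida j(t) = 0 3 veces. La integral de la sacudida es la aceleración. Usando a(0) = 6, obtenemos a(t) = 6. La integral de la aceleración es la velocidad. Usando v(0) = 4, obtenemos v(t) = 6·t + 4. La integral de la velocidad, con x(0) = -3, da la posición: x(t) = 3·t^2 + 4·t - 3. Usando x(t) = 3·t^2 + 4·t - 3 y sustituyendo t = 2, encontramos x = 17.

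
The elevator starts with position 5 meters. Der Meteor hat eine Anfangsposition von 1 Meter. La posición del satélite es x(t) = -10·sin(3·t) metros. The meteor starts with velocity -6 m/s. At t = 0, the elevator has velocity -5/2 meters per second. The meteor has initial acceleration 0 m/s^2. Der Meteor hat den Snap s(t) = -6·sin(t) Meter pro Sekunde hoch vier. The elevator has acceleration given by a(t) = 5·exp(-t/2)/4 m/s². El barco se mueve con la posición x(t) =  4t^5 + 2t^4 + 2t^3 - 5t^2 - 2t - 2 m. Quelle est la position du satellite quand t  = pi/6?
En utilisant x(t) = -10·sin(3·t) et en substituant t = pi/6, nous trouvons x = -10.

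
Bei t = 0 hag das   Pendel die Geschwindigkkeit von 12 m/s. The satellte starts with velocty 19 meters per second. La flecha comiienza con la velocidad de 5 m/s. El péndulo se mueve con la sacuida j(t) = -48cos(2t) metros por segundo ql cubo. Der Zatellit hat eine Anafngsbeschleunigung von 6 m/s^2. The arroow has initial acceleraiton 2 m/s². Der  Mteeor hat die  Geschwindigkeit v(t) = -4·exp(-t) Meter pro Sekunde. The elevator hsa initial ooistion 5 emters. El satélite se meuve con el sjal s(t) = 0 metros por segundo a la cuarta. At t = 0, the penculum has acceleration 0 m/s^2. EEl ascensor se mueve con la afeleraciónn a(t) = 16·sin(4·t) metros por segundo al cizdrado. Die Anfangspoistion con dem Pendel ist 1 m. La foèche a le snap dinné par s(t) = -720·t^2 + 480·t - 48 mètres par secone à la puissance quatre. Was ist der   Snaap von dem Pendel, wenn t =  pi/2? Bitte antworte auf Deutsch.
Wir müssen unsere Gleichung für den Ruck j(t) = -48·cos(2·t) 1-mal ableiten. Durch Ableiten von dem Ruck erhalten wir den Snap: s(t) = 96·sin(2·t). Aus der Gleichung für den Snap s(t) = 96·sin(2·t), setzen wir t = pi/2 ein und erhalten s = 0.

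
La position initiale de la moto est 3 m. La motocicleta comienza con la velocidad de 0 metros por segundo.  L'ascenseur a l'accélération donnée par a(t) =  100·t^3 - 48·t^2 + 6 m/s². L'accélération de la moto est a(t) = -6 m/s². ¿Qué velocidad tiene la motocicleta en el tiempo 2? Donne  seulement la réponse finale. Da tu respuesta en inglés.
At t = 2, v = -12.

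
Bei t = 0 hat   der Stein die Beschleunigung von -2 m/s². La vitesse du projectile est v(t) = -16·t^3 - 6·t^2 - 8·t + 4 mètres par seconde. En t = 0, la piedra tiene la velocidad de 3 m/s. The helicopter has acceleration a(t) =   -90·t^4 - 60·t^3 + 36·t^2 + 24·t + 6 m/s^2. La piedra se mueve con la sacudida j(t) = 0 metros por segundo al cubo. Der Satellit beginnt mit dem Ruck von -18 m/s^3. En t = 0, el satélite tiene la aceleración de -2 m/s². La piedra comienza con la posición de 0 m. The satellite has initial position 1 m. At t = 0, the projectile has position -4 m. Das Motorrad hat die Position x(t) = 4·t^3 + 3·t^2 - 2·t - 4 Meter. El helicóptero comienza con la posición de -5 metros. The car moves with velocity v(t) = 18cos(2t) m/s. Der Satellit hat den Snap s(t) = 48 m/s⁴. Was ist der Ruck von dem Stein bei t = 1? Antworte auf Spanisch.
Tenemos la sacudida j(t) = 0. Sustituyendo t = 1: j(1) = 0.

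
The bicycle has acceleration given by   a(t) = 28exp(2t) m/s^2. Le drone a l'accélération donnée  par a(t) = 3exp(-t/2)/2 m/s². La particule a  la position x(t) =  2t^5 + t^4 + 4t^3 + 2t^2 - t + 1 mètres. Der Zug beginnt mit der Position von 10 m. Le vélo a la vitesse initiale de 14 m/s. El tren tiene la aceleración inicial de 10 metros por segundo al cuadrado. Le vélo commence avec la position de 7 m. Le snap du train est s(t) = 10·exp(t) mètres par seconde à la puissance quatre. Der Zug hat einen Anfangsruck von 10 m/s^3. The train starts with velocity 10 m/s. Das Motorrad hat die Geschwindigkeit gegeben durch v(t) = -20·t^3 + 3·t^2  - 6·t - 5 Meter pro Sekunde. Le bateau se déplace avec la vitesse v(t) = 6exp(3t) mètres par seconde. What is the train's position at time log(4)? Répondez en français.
En partant du snap s(t) = 10·exp(t), nous prenons 4 primitives. En intégrant le snap et en utilisant la condition initiale j(0) = 10, nous obtenons j(t) = 10·exp(t). En intégrant le jerk et en utilisant la condition initiale a(0) = 10, nous obtenons a(t) = 10·exp(t). La primitive de l'accélération est la vitesse. En utilisant v(0) = 10, nous obtenons v(t) = 10·exp(t). La primitive de la vitesse est la position. En utilisant x(0) = 10, nous obtenons x(t) = 10·exp(t). De l'équation de la position x(t) = 10·exp(t), nous substituons t = log(4) pour obtenir x = 40.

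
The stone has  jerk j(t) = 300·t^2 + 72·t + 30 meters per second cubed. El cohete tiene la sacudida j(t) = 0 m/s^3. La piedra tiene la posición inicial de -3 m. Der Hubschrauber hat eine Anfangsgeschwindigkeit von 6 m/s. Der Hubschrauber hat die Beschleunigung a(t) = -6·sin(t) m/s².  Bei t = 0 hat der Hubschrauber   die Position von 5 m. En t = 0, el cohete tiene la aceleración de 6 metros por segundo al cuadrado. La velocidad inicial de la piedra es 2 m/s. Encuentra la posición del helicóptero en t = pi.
Debemos encontrar la integral de nuestra ecuación de la aceleración a(t) = -6·sin(t) 2 veces. La integral de la aceleración es la velocidad. Usando v(0) = 6, obtenemos v(t) = 6·cos(t). Tomando ∫v(t)dt y aplicando x(0) = 5, encontramos x(t) = 6·sin(t) + 5. De la ecuación de la posición x(t) = 6·sin(t) + 5, sustituimos t = pi para obtener x = 5.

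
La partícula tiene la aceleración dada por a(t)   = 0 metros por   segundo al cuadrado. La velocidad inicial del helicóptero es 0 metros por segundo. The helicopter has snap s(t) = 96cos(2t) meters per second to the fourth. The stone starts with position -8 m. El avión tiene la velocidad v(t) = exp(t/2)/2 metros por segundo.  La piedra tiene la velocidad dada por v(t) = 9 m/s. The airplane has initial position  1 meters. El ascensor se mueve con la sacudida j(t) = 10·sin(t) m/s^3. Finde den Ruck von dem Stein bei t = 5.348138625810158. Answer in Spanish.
Debemos derivar nuestra ecuación de la velocidad v(t) = 9 2 veces. Derivando la velocidad, obtenemos la aceleración: a(t) = 0. Tomando d/dt de a(t), encontramos j(t) = 0. Usando j(t) = 0 y sustituyendo t = 5.348138625810158, encontramos j = 0.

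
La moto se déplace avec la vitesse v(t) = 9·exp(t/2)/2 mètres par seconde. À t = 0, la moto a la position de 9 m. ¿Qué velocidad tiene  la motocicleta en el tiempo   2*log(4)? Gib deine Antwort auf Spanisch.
De la ecuación de la velocidad v(t) = 9·exp(t/2)/2, sustituimos t = 2*log(4) para obtener v = 18.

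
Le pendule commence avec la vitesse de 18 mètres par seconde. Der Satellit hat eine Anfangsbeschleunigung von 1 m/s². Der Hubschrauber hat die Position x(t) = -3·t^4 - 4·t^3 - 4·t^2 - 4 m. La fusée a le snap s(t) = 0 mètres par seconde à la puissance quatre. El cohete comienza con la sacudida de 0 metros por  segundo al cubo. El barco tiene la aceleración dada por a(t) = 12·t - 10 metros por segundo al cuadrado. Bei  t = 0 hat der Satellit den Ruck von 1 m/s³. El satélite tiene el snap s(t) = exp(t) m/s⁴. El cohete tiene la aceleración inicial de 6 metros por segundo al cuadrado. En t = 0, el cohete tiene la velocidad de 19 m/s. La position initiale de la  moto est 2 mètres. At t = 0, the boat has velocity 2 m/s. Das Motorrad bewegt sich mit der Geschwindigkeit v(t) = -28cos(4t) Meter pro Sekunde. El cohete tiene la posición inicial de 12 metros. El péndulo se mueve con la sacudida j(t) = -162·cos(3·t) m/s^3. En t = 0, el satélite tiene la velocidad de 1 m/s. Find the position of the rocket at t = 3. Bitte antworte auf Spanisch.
Para resolver esto, necesitamos tomar 4 antiderivadas de nuestra ecuación del snap s(t) = 0. Tomando ∫s(t)dt y aplicando j(0) = 0, encontramos j(t) = 0. La integral de la sacudida es la aceleración. Usando a(0) = 6, obtenemos a(t) = 6. La integral de la aceleración es la velocidad. Usando v(0) = 19, obtenemos v(t) = 6·t + 19. La integral de la velocidad, con x(0) = 12, da la posición: x(t) = 3·t^2 + 19·t + 12. De la ecuación de la posición x(t) = 3·t^2 + 19·t + 12, sustituimos t = 3 para obtener x = 96.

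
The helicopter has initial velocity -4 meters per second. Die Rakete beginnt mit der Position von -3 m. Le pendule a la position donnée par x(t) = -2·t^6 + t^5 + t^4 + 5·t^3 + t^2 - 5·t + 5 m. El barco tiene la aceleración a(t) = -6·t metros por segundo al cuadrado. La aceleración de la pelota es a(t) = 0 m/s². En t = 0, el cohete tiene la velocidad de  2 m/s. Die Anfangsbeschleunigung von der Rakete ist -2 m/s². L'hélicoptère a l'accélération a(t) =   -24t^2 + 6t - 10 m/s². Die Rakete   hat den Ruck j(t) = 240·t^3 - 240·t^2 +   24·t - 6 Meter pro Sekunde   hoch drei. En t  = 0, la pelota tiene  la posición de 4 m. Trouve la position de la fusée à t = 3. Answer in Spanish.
Necesitamos integrar nuestra ecuación de la sacudida j(t) = 240·t^3 - 240·t^2 + 24·t - 6 3 veces. La antiderivada de la sacudida es la aceleración. Usando a(0) = -2, obtenemos a(t) = 60·t^4 - 80·t^3 + 12·t^2 - 6·t - 2. La integral de la aceleración, con v(0) = 2, da la velocidad: v(t) = 12·t^5 - 20·t^4 + 4·t^3 - 3·t^2 - 2·t + 2. La antiderivada de la velocidad es la posición. Usando x(0) = -3, obtenemos x(t) = 2·t^6 - 4·t^5 + t^4 - t^3 - t^2 + 2·t - 3. Usando x(t) = 2·t^6 - 4·t^5 + t^4 - t^3 - t^2 + 2·t - 3 y sustituyendo t = 3, encontramos x = 534.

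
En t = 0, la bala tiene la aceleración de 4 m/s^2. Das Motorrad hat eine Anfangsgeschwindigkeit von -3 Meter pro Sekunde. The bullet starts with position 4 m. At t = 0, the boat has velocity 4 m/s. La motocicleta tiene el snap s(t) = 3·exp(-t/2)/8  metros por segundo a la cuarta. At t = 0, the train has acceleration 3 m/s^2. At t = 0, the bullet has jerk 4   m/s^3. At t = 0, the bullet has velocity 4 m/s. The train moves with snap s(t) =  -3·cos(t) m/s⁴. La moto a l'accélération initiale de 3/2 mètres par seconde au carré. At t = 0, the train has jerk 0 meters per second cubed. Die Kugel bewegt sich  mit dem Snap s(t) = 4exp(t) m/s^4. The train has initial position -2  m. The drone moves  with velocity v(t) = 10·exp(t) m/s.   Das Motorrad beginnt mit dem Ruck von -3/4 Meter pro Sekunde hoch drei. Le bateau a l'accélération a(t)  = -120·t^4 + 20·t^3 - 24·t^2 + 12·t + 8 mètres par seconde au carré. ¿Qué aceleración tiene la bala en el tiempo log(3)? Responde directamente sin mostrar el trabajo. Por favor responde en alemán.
Die Antwort ist 12.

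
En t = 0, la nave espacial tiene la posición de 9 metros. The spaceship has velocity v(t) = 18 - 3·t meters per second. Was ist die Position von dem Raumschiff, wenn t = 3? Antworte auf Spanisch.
Necesitamos integrar nuestra ecuación de la velocidad v(t) = 18 - 3·t 1 vez. Integrando la velocidad y usando la condición inicial x(0) = 9, obtenemos x(t) = -3·t^2/2 + 18·t + 9. Usando x(t) = -3·t^2/2 + 18·t + 9 y sustituyendo t = 3, encontramos x = 99/2.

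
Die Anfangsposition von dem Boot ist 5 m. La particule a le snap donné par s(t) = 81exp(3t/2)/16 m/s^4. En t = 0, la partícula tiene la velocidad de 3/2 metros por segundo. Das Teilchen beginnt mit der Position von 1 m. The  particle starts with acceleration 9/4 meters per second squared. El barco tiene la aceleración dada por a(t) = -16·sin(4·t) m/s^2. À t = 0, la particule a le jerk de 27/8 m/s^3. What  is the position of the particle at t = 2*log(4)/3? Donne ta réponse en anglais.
Starting from snap s(t) = 81·exp(3·t/2)/16, we take 4 antiderivatives. Taking ∫s(t)dt and applying j(0) = 27/8, we find j(t) = 27·exp(3·t/2)/8. Taking ∫j(t)dt and applying a(0) = 9/4, we find a(t) = 9·exp(3·t/2)/4. Finding the integral of a(t) and using v(0) = 3/2: v(t) = 3·exp(3·t/2)/2. The antiderivative of velocity, with x(0) = 1, gives position: x(t) = exp(3·t/2). Using x(t) = exp(3·t/2) and substituting t = 2*log(4)/3, we find x = 4.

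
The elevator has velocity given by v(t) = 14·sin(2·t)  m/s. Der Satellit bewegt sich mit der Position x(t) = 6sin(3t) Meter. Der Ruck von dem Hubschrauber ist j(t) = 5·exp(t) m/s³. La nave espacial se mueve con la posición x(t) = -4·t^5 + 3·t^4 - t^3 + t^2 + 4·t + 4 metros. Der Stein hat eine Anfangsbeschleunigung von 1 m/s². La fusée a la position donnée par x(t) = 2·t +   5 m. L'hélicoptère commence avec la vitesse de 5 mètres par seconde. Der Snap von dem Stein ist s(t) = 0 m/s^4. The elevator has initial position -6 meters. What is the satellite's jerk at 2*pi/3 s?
To solve this, we need to take 3 derivatives of our position equation x(t) = 6·sin(3·t). Taking d/dt of x(t), we find v(t) = 18·cos(3·t). Differentiating velocity, we get acceleration: a(t) = -54·sin(3·t). The derivative of acceleration gives jerk: j(t) = -162·cos(3·t). Using j(t) = -162·cos(3·t) and substituting t = 2*pi/3, we find j = -162.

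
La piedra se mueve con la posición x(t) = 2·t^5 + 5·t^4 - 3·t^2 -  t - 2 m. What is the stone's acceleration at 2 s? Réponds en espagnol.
Para resolver esto, necesitamos tomar 2 derivadas de nuestra ecuación de la posición x(t) = 2·t^5 + 5·t^4 - 3·t^2 - t - 2. La derivada de la posición da la velocidad: v(t) = 10·t^4 + 20·t^3 - 6·t - 1. Derivando la velocidad, obtenemos la aceleración: a(t) = 40·t^3 + 60·t^2 - 6. Tenemos la aceleración a(t) = 40·t^3 + 60·t^2 - 6. Sustituyendo t = 2: a(2) = 554.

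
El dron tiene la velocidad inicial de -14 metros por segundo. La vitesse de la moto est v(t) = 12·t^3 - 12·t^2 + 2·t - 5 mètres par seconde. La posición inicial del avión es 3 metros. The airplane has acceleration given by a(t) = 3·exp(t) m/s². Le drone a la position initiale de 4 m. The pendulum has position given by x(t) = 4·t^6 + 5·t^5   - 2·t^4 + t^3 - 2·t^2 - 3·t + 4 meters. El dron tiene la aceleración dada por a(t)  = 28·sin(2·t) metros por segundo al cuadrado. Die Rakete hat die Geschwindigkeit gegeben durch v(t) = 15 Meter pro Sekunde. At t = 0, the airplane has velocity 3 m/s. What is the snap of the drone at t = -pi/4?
Starting from acceleration a(t) = 28·sin(2·t), we take 2 derivatives. Differentiating acceleration, we get jerk: j(t) = 56·cos(2·t). The derivative of jerk gives snap: s(t) = -112·sin(2·t). From the given snap equation s(t) = -112·sin(2·t), we substitute t = -pi/4 to get s = 112.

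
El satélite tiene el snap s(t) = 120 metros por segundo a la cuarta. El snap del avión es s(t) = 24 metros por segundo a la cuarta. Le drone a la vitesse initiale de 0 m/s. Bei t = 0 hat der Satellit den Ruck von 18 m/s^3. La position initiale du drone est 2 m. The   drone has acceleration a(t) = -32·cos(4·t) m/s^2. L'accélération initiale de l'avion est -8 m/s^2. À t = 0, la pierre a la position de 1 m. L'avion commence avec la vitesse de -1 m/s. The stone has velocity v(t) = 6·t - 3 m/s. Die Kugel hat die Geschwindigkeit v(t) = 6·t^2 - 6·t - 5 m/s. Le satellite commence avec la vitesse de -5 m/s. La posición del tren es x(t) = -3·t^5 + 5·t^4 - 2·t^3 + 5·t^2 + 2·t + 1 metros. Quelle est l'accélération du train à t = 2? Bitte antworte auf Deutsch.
Ausgehend von der Position x(t) = -3·t^5 + 5·t^4 - 2·t^3 + 5·t^2 + 2·t + 1, nehmen wir 2 Ableitungen. Durch Ableiten von der Position erhalten wir die Geschwindigkeit: v(t) = -15·t^4 + 20·t^3 - 6·t^2 + 10·t + 2. Mit d/dt von v(t) finden wir a(t) = -60·t^3 + 60·t^2 - 12·t + 10. Aus der Gleichung für die Beschleunigung a(t) = -60·t^3 + 60·t^2 - 12·t + 10, setzen wir t = 2 ein und erhalten a = -254.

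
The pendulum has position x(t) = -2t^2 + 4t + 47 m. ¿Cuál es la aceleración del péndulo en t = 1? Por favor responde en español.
Partiendo de la posición x(t) = -2·t^2 + 4·t + 47, tomamos 2 derivadas. Tomando d/dt de x(t), encontramos v(t) = 4 - 4·t. Tomando d/dt de v(t), encontramos a(t) = -4. De la ecuación de la aceleración a(t) = -4, sustituimos t = 1 para obtener a = -4.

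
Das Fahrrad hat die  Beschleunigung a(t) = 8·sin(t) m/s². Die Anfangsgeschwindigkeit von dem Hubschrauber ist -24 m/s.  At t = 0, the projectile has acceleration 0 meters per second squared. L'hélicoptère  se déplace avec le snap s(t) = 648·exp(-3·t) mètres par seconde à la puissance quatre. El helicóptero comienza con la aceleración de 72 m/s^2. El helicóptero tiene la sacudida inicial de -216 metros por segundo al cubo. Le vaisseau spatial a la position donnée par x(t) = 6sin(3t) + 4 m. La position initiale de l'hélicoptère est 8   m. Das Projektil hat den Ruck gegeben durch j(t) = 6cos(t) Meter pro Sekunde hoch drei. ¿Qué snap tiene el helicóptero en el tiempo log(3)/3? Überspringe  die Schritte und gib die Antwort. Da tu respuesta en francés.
s(log(3)/3) = 216.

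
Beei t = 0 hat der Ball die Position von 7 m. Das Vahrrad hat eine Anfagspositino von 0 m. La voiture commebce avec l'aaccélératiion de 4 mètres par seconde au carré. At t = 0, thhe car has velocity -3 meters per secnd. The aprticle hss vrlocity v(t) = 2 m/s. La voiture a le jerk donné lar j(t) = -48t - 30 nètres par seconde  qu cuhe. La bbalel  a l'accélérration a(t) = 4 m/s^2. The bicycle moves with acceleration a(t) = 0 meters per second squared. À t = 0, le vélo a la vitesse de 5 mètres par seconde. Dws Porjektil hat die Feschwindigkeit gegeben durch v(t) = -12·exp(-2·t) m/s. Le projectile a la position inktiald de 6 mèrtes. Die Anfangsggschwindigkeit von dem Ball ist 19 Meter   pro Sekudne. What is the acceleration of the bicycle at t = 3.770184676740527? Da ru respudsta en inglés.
Using a(t) = 0 and substituting t = 3.770184676740527, we find a = 0.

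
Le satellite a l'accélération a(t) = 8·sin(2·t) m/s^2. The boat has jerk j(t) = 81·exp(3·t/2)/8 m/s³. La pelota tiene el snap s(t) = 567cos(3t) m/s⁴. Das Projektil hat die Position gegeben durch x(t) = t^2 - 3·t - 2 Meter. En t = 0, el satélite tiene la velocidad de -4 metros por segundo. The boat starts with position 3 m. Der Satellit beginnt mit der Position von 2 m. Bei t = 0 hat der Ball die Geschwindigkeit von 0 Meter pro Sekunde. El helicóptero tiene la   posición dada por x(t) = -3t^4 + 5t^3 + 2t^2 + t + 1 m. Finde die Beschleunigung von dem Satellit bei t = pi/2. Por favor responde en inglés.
We have acceleration a(t) = 8·sin(2·t). Substituting t = pi/2: a(pi/2) = 0.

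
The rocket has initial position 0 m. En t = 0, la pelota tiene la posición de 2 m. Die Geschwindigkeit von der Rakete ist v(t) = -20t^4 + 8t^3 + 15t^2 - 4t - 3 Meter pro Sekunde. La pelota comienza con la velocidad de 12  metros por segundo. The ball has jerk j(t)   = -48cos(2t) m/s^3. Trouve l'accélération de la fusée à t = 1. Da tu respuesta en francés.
Pour résoudre ceci, nous devons prendre 1 dérivée de notre équation de la vitesse v(t) = -20·t^4 + 8·t^3 + 15·t^2 - 4·t - 3. En dérivant la vitesse, nous obtenons l'accélération: a(t) = -80·t^3 + 24·t^2 + 30·t - 4. Nous avons l'accélération a(t) = -80·t^3 + 24·t^2 + 30·t - 4. En substituant t = 1: a(1) = -30.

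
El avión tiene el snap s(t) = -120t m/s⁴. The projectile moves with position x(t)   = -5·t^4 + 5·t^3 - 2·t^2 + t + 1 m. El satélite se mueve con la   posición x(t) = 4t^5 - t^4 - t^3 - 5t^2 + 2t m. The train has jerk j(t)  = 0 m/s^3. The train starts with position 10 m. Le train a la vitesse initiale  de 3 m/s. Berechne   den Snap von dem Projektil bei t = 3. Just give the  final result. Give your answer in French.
s(3) = -120.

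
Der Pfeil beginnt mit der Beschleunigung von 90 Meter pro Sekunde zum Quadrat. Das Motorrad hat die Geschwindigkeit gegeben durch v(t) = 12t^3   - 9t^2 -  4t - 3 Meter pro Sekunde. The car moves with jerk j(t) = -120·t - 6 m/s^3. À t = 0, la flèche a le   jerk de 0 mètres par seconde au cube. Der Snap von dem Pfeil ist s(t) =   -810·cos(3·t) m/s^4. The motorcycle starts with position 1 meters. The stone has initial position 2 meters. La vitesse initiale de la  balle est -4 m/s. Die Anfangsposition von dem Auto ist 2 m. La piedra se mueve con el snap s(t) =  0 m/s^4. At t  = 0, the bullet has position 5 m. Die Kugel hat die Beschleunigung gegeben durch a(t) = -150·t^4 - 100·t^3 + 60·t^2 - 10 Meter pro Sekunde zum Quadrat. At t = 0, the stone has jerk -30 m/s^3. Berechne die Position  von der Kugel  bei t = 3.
Wir müssen die Stammfunktion unserer Gleichung für die Beschleunigung a(t) = -150·t^4 - 100·t^3 + 60·t^2 - 10 2-mal finden. Mit ∫a(t)dt und Anwendung von v(0) = -4, finden wir v(t) = -30·t^5 - 25·t^4 + 20·t^3 - 10·t - 4. Das Integral von der Geschwindigkeit ist die Position. Mit x(0) = 5 erhalten wir x(t) = -5·t^6 - 5·t^5 + 5·t^4 - 5·t^2 - 4·t + 5. Aus der Gleichung für die Position x(t) = -5·t^6 - 5·t^5 + 5·t^4 - 5·t^2 - 4·t + 5, setzen wir t = 3 ein und erhalten x = -4507.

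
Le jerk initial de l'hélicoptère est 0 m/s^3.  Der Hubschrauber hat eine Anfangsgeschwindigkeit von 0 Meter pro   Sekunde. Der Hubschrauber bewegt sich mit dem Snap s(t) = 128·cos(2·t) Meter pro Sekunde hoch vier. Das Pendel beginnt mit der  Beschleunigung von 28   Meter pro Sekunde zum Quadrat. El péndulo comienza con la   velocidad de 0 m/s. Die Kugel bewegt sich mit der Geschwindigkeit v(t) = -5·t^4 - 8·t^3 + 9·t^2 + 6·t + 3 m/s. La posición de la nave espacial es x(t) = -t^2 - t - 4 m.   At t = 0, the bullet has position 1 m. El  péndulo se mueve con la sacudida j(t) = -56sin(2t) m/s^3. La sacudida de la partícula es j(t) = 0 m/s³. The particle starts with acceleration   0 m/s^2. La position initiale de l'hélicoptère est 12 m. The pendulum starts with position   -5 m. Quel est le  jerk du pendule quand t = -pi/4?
En utilisant j(t) = -56·sin(2·t) et en substituant t = -pi/4, nous trouvons j = 56.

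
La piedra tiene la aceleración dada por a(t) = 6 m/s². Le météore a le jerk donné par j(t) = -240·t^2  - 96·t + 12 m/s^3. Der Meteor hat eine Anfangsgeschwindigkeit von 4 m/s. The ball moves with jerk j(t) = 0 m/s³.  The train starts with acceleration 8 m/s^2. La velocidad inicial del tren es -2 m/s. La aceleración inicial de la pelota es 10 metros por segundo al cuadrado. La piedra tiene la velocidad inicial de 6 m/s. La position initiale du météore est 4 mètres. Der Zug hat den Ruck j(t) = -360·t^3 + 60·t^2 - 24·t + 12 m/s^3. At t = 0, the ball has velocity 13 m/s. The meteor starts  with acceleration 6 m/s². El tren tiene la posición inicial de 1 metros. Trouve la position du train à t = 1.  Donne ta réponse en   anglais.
Starting from jerk j(t) = -360·t^3 + 60·t^2 - 24·t + 12, we take 3 antiderivatives. Taking ∫j(t)dt and applying a(0) = 8, we find a(t) = -90·t^4 + 20·t^3 - 12·t^2 + 12·t + 8. The integral of acceleration is velocity. Using v(0) = -2, we get v(t) = -18·t^5 + 5·t^4 - 4·t^3 + 6·t^2 + 8·t - 2. Taking ∫v(t)dt and applying x(0) = 1, we find x(t) = -3·t^6 + t^5 - t^4 + 2·t^3 + 4·t^2 - 2·t + 1. Using x(t) = -3·t^6 + t^5 - t^4 + 2·t^3 + 4·t^2 - 2·t + 1 and substituting t = 1, we find x = 2.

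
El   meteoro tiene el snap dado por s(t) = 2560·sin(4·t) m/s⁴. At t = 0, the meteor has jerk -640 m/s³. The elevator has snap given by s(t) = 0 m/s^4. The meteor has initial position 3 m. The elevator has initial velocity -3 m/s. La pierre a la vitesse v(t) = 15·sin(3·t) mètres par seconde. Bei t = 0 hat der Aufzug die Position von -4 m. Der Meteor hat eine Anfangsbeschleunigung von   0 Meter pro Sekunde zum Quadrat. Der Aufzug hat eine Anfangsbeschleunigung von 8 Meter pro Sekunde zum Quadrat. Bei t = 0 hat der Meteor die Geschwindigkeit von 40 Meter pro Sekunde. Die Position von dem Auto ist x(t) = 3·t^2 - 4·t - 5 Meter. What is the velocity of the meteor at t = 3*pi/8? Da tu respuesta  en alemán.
Um dies zu lösen, müssen wir 3 Stammfunktionen unserer Gleichung für den Snap s(t) = 2560·sin(4·t) finden. Die Stammfunktion von dem Snap, mit j(0) = -640, ergibt den Ruck: j(t) = -640·cos(4·t). Das Integral von dem Ruck ist die Beschleunigung. Mit a(0) = 0 erhalten wir a(t) = -160·sin(4·t). Die Stammfunktion von der Beschleunigung, mit v(0) = 40, ergibt die Geschwindigkeit: v(t) = 40·cos(4·t). Wir haben die Geschwindigkeit v(t) = 40·cos(4·t). Durch Einsetzen von t = 3*pi/8: v(3*pi/8) = 0.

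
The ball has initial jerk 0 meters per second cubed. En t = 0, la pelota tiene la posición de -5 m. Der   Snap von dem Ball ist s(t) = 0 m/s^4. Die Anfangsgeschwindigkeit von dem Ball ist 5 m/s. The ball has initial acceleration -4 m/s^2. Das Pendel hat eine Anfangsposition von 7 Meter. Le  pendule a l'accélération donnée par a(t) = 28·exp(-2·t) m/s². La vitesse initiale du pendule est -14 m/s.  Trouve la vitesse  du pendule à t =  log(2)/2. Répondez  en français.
En partant de l'accélération a(t) = 28·exp(-2·t), nous prenons 1 intégrale. En intégrant l'accélération et en utilisant la condition initiale v(0) = -14, nous obtenons v(t) = -14·exp(-2·t). De l'équation de la vitesse v(t) = -14·exp(-2·t), nous substituons t = log(2)/2 pour obtenir v = -7.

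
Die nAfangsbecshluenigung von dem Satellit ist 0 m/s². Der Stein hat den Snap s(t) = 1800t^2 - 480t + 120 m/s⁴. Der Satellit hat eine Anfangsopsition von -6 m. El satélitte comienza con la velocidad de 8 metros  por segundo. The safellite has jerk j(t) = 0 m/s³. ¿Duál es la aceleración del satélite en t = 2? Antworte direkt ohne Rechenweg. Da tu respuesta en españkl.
La respuesta es 0.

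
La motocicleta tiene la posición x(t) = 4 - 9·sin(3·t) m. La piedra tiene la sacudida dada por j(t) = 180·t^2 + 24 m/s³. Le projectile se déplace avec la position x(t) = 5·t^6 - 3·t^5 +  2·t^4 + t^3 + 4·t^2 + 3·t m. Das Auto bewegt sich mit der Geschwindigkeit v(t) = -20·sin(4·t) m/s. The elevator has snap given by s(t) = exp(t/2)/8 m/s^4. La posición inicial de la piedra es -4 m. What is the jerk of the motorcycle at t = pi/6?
Starting from position x(t) = 4 - 9·sin(3·t), we take 3 derivatives. Taking d/dt of x(t), we find v(t) = -27·cos(3·t). Taking d/dt of v(t), we find a(t) = 81·sin(3·t). Differentiating acceleration, we get jerk: j(t) = 243·cos(3·t). Using j(t) = 243·cos(3·t) and substituting t = pi/6, we find j = 0.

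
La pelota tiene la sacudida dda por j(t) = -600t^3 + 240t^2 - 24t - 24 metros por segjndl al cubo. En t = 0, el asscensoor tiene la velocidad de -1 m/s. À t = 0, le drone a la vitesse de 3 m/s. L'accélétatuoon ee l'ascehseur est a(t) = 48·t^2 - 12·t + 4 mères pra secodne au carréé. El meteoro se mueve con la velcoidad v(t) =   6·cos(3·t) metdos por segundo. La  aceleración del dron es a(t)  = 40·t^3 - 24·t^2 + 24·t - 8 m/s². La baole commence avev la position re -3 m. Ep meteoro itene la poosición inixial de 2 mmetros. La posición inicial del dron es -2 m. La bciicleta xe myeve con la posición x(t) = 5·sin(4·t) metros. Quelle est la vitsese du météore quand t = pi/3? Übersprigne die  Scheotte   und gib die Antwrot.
À t = pi/3, v = -6.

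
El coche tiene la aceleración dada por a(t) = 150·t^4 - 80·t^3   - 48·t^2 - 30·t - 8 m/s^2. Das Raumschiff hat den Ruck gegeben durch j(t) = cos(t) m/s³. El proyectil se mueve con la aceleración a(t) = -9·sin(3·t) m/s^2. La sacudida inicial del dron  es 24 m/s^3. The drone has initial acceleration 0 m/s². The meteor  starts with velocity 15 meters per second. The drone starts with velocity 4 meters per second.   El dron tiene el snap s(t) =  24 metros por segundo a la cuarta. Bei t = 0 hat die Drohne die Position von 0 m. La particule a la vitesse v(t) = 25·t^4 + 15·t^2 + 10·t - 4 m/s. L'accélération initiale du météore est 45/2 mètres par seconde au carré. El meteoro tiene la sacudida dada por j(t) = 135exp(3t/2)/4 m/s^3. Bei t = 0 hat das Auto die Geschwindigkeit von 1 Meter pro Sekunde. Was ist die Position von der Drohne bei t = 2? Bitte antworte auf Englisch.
To find the answer, we compute 4 integrals of s(t) = 24. The integral of snap, with j(0) = 24, gives jerk: j(t) = 24·t + 24. Taking ∫j(t)dt and applying a(0) = 0, we find a(t) = 12·t·(t + 2). The integral of acceleration is velocity. Using v(0) = 4, we get v(t) = 4·t^3 + 12·t^2 + 4. Taking ∫v(t)dt and applying x(0) = 0, we find x(t) = t^4 + 4·t^3 + 4·t. Using x(t) = t^4 + 4·t^3 + 4·t and substituting t = 2, we find x = 56.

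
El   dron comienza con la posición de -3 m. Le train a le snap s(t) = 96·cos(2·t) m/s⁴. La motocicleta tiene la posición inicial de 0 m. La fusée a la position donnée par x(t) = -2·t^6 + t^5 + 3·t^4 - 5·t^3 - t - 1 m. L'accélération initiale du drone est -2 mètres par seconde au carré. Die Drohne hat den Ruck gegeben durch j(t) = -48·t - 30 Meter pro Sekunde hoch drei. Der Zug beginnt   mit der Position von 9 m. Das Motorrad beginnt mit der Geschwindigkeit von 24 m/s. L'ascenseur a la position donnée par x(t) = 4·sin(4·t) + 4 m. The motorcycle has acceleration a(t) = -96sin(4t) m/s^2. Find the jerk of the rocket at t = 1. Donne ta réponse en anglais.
Starting from position x(t) = -2·t^6 + t^5 + 3·t^4 - 5·t^3 - t - 1, we take 3 derivatives. The derivative of position gives velocity: v(t) = -12·t^5 + 5·t^4 + 12·t^3 - 15·t^2 - 1. The derivative of velocity gives acceleration: a(t) = -60·t^4 + 20·t^3 + 36·t^2 - 30·t. The derivative of acceleration gives jerk: j(t) = -240·t^3 + 60·t^2 + 72·t - 30. We have jerk j(t) = -240·t^3 + 60·t^2 + 72·t - 30. Substituting t = 1: j(1) = -138.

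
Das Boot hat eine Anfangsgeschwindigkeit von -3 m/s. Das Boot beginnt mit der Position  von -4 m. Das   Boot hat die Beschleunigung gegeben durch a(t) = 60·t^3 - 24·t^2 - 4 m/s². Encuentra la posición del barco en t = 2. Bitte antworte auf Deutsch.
Wir müssen die Stammfunktion unserer Gleichung für die Beschleunigung a(t) = 60·t^3 - 24·t^2 - 4 2-mal finden. Durch Integration von der Beschleunigung und Verwendung der Anfangsbedingung v(0) = -3, erhalten wir v(t) = 15·t^4 - 8·t^3 - 4·t - 3. Mit ∫v(t)dt und Anwendung von x(0) = -4, finden wir x(t) = 3·t^5 - 2·t^4 - 2·t^2 - 3·t - 4. Wir haben die Position x(t) = 3·t^5 - 2·t^4 - 2·t^2 - 3·t - 4. Durch Einsetzen von t = 2: x(2) = 46.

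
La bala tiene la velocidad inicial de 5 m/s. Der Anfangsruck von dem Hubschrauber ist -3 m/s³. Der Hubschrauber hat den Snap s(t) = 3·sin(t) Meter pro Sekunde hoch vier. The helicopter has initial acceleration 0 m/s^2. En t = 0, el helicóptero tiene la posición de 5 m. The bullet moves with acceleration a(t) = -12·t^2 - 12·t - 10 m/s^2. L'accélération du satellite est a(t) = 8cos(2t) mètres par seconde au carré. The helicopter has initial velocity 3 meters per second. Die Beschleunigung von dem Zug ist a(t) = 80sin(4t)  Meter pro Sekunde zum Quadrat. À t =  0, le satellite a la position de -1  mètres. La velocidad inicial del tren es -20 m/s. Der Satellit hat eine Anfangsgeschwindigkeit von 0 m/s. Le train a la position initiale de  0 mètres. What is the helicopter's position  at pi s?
To find the answer, we compute 4 antiderivatives of s(t) = 3·sin(t). Integrating snap and using the initial condition j(0) = -3, we get j(t) = -3·cos(t). The integral of jerk is acceleration. Using a(0) = 0, we get a(t) = -3·sin(t). The antiderivative of acceleration, with v(0) = 3, gives velocity: v(t) = 3·cos(t). The antiderivative of velocity, with x(0) = 5, gives position: x(t) = 3·sin(t) + 5. We have position x(t) = 3·sin(t) + 5. Substituting t = pi: x(pi) = 5.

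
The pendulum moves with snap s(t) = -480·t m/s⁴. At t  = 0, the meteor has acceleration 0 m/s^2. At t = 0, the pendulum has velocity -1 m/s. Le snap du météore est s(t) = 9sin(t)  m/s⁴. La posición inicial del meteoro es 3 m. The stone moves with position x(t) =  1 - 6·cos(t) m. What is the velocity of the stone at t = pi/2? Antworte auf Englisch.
We must differentiate our position equation x(t) = 1 - 6·cos(t) 1 time. Differentiating position, we get velocity: v(t) = 6·sin(t). From the given velocity equation v(t) = 6·sin(t), we substitute t = pi/2 to get v = 6.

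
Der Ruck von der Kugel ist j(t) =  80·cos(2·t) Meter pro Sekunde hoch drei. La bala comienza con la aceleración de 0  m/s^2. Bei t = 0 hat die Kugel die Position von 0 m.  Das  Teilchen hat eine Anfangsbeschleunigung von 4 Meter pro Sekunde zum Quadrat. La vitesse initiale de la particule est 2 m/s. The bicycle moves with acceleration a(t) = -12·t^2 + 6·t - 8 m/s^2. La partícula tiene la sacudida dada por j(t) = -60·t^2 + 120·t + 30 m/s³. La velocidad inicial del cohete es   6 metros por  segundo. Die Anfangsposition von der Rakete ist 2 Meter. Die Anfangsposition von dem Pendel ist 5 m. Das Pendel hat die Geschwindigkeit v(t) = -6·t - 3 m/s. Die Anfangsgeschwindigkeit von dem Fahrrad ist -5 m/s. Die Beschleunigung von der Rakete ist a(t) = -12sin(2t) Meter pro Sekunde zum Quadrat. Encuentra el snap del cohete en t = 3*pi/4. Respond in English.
Starting from acceleration a(t) = -12·sin(2·t), we take 2 derivatives. Taking d/dt of a(t), we find j(t) = -24·cos(2·t). Taking d/dt of j(t), we find s(t) = 48·sin(2·t). We have snap s(t) = 48·sin(2·t). Substituting t = 3*pi/4: s(3*pi/4) = -48.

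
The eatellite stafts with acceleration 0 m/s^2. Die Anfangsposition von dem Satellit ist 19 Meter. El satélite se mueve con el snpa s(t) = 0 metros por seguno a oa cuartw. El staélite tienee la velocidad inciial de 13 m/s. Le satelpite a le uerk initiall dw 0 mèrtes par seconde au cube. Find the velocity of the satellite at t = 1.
We must find the antiderivative of our snap equation s(t) = 0 3 times. Taking ∫s(t)dt and applying j(0) = 0, we find j(t) = 0. Finding the antiderivative of j(t) and using a(0) = 0: a(t) = 0. The integral of acceleration is velocity. Using v(0) = 13, we get v(t) = 13. Using v(t) = 13 and substituting t = 1, we find v = 13.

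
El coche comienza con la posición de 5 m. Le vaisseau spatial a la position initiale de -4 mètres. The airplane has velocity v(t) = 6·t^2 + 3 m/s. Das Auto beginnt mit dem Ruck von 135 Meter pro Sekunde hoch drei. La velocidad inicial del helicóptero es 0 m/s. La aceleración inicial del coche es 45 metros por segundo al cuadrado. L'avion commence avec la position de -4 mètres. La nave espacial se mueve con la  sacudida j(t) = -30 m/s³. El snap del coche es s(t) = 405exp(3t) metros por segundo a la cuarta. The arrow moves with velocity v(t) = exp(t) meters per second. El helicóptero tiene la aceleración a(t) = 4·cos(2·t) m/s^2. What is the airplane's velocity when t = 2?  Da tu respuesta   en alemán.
Aus der Gleichung für die Geschwindigkeit v(t) = 6·t^2 + 3, setzen wir t = 2 ein und erhalten v = 27.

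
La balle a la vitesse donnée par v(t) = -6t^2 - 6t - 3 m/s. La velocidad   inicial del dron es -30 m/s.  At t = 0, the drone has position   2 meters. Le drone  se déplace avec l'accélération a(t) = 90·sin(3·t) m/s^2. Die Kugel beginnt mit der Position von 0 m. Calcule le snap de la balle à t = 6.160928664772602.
Nous devons dériver notre équation de la vitesse v(t) = -6·t^2 - 6·t - 3 3 fois. En dérivant la vitesse, nous obtenons l'accélération: a(t) = -12·t - 6. La dérivée de l'accélération donne le jerk: j(t) = -12. La dérivée du jerk donne le snap: s(t) = 0. Nous avons le snap s(t) = 0. En substituant t = 6.160928664772602: s(6.160928664772602) = 0.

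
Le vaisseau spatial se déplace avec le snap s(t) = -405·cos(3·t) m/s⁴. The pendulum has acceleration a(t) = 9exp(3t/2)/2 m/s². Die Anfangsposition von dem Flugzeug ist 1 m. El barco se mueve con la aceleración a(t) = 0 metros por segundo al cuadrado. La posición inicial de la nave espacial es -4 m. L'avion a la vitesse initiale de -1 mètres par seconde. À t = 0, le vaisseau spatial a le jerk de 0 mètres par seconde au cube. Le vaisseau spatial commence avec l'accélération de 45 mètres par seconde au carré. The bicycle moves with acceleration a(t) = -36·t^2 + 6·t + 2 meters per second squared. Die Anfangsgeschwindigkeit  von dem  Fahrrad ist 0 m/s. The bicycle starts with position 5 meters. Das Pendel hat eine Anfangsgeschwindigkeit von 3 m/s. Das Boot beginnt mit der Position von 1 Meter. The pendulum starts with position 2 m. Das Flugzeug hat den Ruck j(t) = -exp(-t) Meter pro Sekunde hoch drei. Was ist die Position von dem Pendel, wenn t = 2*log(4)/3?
Um dies zu lösen, müssen wir 2 Stammfunktionen unserer Gleichung für die Beschleunigung a(t) = 9·exp(3·t/2)/2 finden. Die Stammfunktion von der Beschleunigung, mit v(0) = 3, ergibt die Geschwindigkeit: v(t) = 3·exp(3·t/2). Das Integral von der Geschwindigkeit ist die Position. Mit x(0) = 2 erhalten wir x(t) = 2·exp(3·t/2). Mit x(t) = 2·exp(3·t/2) und Einsetzen von t = 2*log(4)/3, finden wir x = 8.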